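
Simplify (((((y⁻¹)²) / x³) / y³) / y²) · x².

(((((y⁻¹)²) / x³) / y³) / y²) · x²
= (((y⁻² / x³) / y³) / y²) · x²    [power of a power]
= x⁻¹y⁻⁷    [quotient of powers; product of powers]

x⁻¹y⁻⁷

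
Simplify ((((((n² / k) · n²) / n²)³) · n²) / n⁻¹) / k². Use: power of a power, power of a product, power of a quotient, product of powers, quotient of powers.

k⁻⁵·n⁹

((((((n² / k) · n²) / n²)³) · n²) / n⁻¹) / k²
= ((((((n² / k) · n²)³) / ((n²)³)) · n²) / n⁻¹) / k²    [power of a quotient]
= ((((((n² / k)³) · ((n²)³)) / ((n²)³)) · n²) / n⁻¹) / k²    [power of a product]
= (((((((n²)³) / (k³)) · ((n²)³)) / ((n²)³)) · n²) / n⁻¹) / k²    [power of a quotient]
= (((((n⁶ / (k³)) · ((n²)³)) / ((n²)³)) · n²) / n⁻¹) / k²    [power of a power]
= (((((n⁶ / k³) · n⁶) / ((n²)³)) · n²) / n⁻¹) / k²    [power of a power]
= (((((n⁶ / k³) · n⁶) / n⁶) · n²) / n⁻¹) / k²    [power of a power]
= k⁻⁵·n⁹    [quotient of powers; product of powers]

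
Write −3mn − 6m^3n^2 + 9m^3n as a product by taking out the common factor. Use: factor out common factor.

3mn(−1 − 2m^2n + 3m^2)

−3mn − 6m^3n^2 + 9m^3n
= 3(−mn − 2m^3n^2 + 3m^3n)    [factor out 3]
= 3mn(−1 − 2m^2n + 3m^2)    [factor out mn]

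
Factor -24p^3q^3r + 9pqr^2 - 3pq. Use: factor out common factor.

-24p^3q^3r + 9pqr^2 - 3pq
= 3(-8p^3q^3r + 3pqr^2 - pq)    [factor out 3]
= 3pq(-8p^2q^2r + 3r^2 - 1)    [factor out pq]

3pq(-8p^2q^2r + 3r^2 - 1)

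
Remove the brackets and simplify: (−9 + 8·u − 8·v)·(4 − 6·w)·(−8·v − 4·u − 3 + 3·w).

(−9 + 8·u − 8·v)·(4 − 6·w)·(−8·v − 4·u − 3 + 3·w)
= (−36 + 54·w + 32·u − 48·u·w − 32·v + 48·v·w)·(−8·v − 4·u − 3 + 3·w)    [distributive law]
= 288·v + 144·u + 108 − 108·w − 432·v·w − 216·u·w − 162·w + 162·w² − 256·u·v − 128·u² − 96·u + 96·u·w + 384·u·v·w + 192·u²·w + 144·u·w − 144·u·w² + 256·v² + 128·u·v + 96·v − 96·v·w − 384·v²·w − 192·u·v·w − 144·v·w + 144·v·w²    [distributive law]
= 384·v + 48·u + 108 − 270·w − 672·v·w + 24·u·w + 162·w² − 128·u·v − 128·u² + 192·u·v·w + 192·u²·w − 144·u·w² + 256·v² − 384·v²·w + 144·v·w²    [combine like terms]

384·v + 48·u + 108 − 270·w − 672·v·w + 24·u·w + 162·w² − 128·u·v − 128·u² + 192·u·v·w + 192·u²·w − 144·u·w² + 256·v² − 384·v²·w + 144·v·w²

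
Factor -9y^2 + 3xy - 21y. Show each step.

-9y^2 + 3xy - 21y
= 3(-3y^2 + xy - 7y)    [factor out 3]
= 3y(-3y + x - 7)    [factor out y]

3y(-3y + x - 7)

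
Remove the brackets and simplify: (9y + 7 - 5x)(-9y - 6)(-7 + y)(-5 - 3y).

-4581y^2 - 945y^3 + 243y^4 - 4767y - 1470 + 2055xy + 630xy^2 - 135xy^3 + 1050x

(9y + 7 - 5x)(-9y - 6)(-7 + y)(-5 - 3y)
= (-81y^2 - 54y - 63y - 42 + 45xy + 30x)(-7 + y)(-5 - 3y)    [distributive law]
= (-81y^2 - 117y - 42 + 45xy + 30x)(-7 + y)(-5 - 3y)    [combine like terms]
= (567y^2 - 81y^3 + 819y - 117y^2 + 294 - 42y - 315xy + 45xy^2 - 210x + 30xy)(-5 - 3y)    [distributive law]
= (450y^2 - 81y^3 + 777y + 294 - 285xy + 45xy^2 - 210x)(-5 - 3y)    [combine like terms]
= -2250y^2 - 1350y^3 + 405y^3 + 243y^4 - 3885y - 2331y^2 - 1470 - 882y + 1425xy + 855xy^2 - 225xy^2 - 135xy^3 + 1050x + 630xy    [distributive law]
= -4581y^2 - 945y^3 + 243y^4 - 4767y - 1470 + 2055xy + 630xy^2 - 135xy^3 + 1050x    [combine like terms]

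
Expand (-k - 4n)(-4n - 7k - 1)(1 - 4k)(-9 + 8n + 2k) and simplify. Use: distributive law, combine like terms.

(-k - 4n)(-4n - 7k - 1)(1 - 4k)(-9 + 8n + 2k)
= (4kn + 7k² + k + 16n² + 28kn + 4n)(1 - 4k)(-9 + 8n + 2k)    [distributive law]
= (32kn + 7k² + k + 16n² + 4n)(1 - 4k)(-9 + 8n + 2k)    [combine like terms]
= (32kn - 128k²n + 7k² - 28k³ + k - 4k² + 16n² - 64kn² + 4n - 16kn)(-9 + 8n + 2k)    [distributive law]
= (16kn - 128k²n + 3k² - 28k³ + k + 16n² - 64kn² + 4n)(-9 + 8n + 2k)    [combine like terms]
= -144kn + 128kn² + 32k²n + 1152k²n - 1024k²n² - 256k³n - 27k² + 24k²n + 6k³ + 252k³ - 224k³n - 56k⁴ - 9k + 8kn + 2k² - 144n² + 128n³ + 32kn² + 576kn² - 512kn³ - 128k²n² - 36n + 32n² + 8kn    [distributive law]
= -128kn + 736kn² + 1208k²n - 1152k²n² - 480k³n - 25k² + 258k³ - 56k⁴ - 9k - 112n² + 128n³ - 512kn³ - 36n    [combine like terms]

-128kn + 736kn² + 1208k²n - 1152k²n² - 480k³n - 25k² + 258k³ - 56k⁴ - 9k - 112n² + 128n³ - 512kn³ - 36n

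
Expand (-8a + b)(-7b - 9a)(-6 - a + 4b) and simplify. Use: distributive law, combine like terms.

(-8a + b)(-7b - 9a)(-6 - a + 4b)
= (56ab + 72a^2 - 7b^2 - 9ab)(-6 - a + 4b)    [distributive law]
= (47ab + 72a^2 - 7b^2)(-6 - a + 4b)    [combine like terms]
= -282ab - 47a^2b + 188ab^2 - 432a^2 - 72a^3 + 288a^2b + 42b^2 + 7ab^2 - 28b^3    [distributive law]
= -282ab + 241a^2b + 195ab^2 - 432a^2 - 72a^3 + 42b^2 - 28b^3    [combine like terms]

-282ab + 241a^2b + 195ab^2 - 432a^2 - 72a^3 + 42b^2 - 28b^3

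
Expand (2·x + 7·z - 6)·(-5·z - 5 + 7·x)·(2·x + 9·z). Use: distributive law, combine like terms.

(2·x + 7·z - 6)·(-5·z - 5 + 7·x)·(2·x + 9·z)
= (-10·x·z - 10·x + 14·x^2 - 35·z^2 - 35·z + 49·x·z + 30·z + 30 - 42·x)·(2·x + 9·z)    [distributive law]
= (39·x·z - 52·x + 14·x^2 - 35·z^2 - 5·z + 30)·(2·x + 9·z)    [combine like terms]
= 78·x^2·z + 351·x·z^2 - 104·x^2 - 468·x·z + 28·x^3 + 126·x^2·z - 70·x·z^2 - 315·z^3 - 10·x·z - 45·z^2 + 60·x + 270·z    [distributive law]
= 204·x^2·z + 281·x·z^2 - 104·x^2 - 478·x·z + 28·x^3 - 315·z^3 - 45·z^2 + 60·x + 270·z    [combine like terms]

204·x^2·z + 281·x·z^2 - 104·x^2 - 478·x·z + 28·x^3 - 315·z^3 - 45·z^2 + 60·x + 270·z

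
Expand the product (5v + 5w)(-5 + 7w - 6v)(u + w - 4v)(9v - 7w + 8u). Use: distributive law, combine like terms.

575uv^2 + 550uvw - 200u^2v - 25v^2w - 750vw^2 + 900v^3 - 145uv^2w - 800uvw^2 + 40u^2vw - 865v^2w^2 + 1260vw^3 - 1290v^3w + 690uv^3 - 240u^2v^2 + 1080v^4 - 25uw^2 - 200u^2w + 175w^3 + 35uw^3 + 280u^2w^2 - 245w^4

(5v + 5w)(-5 + 7w - 6v)(u + w - 4v)(9v - 7w + 8u)
= (-25v + 35vw - 30v^2 - 25w + 35w^2 - 30vw)(u + w - 4v)(9v - 7w + 8u)    [distributive law]
= (-25v + 5vw - 30v^2 - 25w + 35w^2)(u + w - 4v)(9v - 7w + 8u)    [combine like terms]
= (-25uv - 25vw + 100v^2 + 5uvw + 5vw^2 - 20v^2w - 30uv^2 - 30v^2w + 120v^3 - 25uw - 25w^2 + 100vw + 35uw^2 + 35w^3 - 140vw^2)(9v - 7w + 8u)    [distributive law]
= (-25uv + 75vw + 100v^2 + 5uvw - 135vw^2 - 50v^2w - 30uv^2 + 120v^3 - 25uw - 25w^2 + 35uw^2 + 35w^3)(9v - 7w + 8u)    [combine like terms]
= -225uv^2 + 175uvw - 200u^2v + 675v^2w - 525vw^2 + 600uvw + 900v^3 - 700v^2w + 800uv^2 + 45uv^2w - 35uvw^2 + 40u^2vw - 1215v^2w^2 + 945vw^3 - 1080uvw^2 - 450v^3w + 350v^2w^2 - 400uv^2w - 270uv^3 + 210uv^2w - 240u^2v^2 + 1080v^4 - 840v^3w + 960uv^3 - 225uvw + 175uw^2 - 200u^2w - 225vw^2 + 175w^3 - 200uw^2 + 315uvw^2 - 245uw^3 + 280u^2w^2 + 315vw^3 - 245w^4 + 280uw^3    [distributive law]
= 575uv^2 + 550uvw - 200u^2v - 25v^2w - 750vw^2 + 900v^3 - 145uv^2w - 800uvw^2 + 40u^2vw - 865v^2w^2 + 1260vw^3 - 1290v^3w + 690uv^3 - 240u^2v^2 + 1080v^4 - 25uw^2 - 200u^2w + 175w^3 + 35uw^3 + 280u^2w^2 - 245w^4    [combine like terms]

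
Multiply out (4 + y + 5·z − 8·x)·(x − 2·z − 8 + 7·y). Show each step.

68·x − 48·z − 32 + 20·y − 55·x·y + 33·y·z + 7·y² + 21·x·z − 10·z² − 8·x²

(4 + y + 5·z − 8·x)·(x − 2·z − 8 + 7·y)
= 4·x − 8·z − 32 + 28·y + x·y − 2·y·z − 8·y + 7·y² + 5·x·z − 10·z² − 40·z + 35·y·z − 8·x² + 16·x·z + 64·x − 56·x·y    [distributive law]
= 68·x − 48·z − 32 + 20·y − 55·x·y + 33·y·z + 7·y² + 21·x·z − 10·z² − 8·x²    [combine like terms]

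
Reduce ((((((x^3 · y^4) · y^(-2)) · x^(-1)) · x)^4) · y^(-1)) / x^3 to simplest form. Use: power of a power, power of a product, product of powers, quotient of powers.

((((((x^3 · y^4) · y^(-2)) · x^(-1)) · x)^4) · y^(-1)) / x^3
= ((((((x^3 · y^4) · y^(-2)) · x^(-1))^4) · (x^4)) · y^(-1)) / x^3    [power of a product]
= ((((((x^3 · y^4) · y^(-2))^4) · ((x^(-1))^4)) · (x^4)) · y^(-1)) / x^3    [power of a product]
= ((((((x^3 · y^4)^4) · ((y^(-2))^4)) · ((x^(-1))^4)) · (x^4)) · y^(-1)) / x^3    [power of a product]
= (((((((x^3)^4) · ((y^4)^4)) · ((y^(-2))^4)) · ((x^(-1))^4)) · (x^4)) · y^(-1)) / x^3    [power of a product]
= (((((x^12 · ((y^4)^4)) · ((y^(-2))^4)) · ((x^(-1))^4)) · (x^4)) · y^(-1)) / x^3    [power of a power]
= (((((x^12 · y^16) · ((y^(-2))^4)) · ((x^(-1))^4)) · (x^4)) · y^(-1)) / x^3    [power of a power]
= (((((x^12 · y^16) · y^(-8)) · ((x^(-1))^4)) · (x^4)) · y^(-1)) / x^3    [power of a power]
= (((((x^12 · y^16) · y^(-8)) · x^(-4)) · (x^4)) · y^(-1)) / x^3    [power of a power]
= x^9y^7    [quotient of powers; product of powers]

x^9y^7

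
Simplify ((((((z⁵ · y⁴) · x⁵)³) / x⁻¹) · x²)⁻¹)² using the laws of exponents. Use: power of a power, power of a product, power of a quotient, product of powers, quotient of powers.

x⁻³⁶y⁻²⁴z⁻³⁰

((((((z⁵ · y⁴) · x⁵)³) / x⁻¹) · x²)⁻¹)²
= (((((z⁵ · y⁴) · x⁵)³) / x⁻¹) · x²)⁻²    [power of a power]
= (((((z⁵ · y⁴) · x⁵)³) / x⁻¹)⁻²) · ((x²)⁻²)    [power of a product]
= (((((z⁵ · y⁴) · x⁵)³)⁻²) / ((x⁻¹)⁻²)) · ((x²)⁻²)    [power of a quotient]
= ((((z⁵ · y⁴) · x⁵)⁻⁶) / ((x⁻¹)⁻²)) · ((x²)⁻²)    [power of a power]
= ((((z⁵ · y⁴)⁻⁶) · ((x⁵)⁻⁶)) / ((x⁻¹)⁻²)) · ((x²)⁻²)    [power of a product]
= (((((z⁵)⁻⁶) · ((y⁴)⁻⁶)) · ((x⁵)⁻⁶)) / ((x⁻¹)⁻²)) · ((x²)⁻²)    [power of a product]
= (((z⁻³⁰ · ((y⁴)⁻⁶)) · ((x⁵)⁻⁶)) / ((x⁻¹)⁻²)) · ((x²)⁻²)    [power of a power]
= (((z⁻³⁰ · y⁻²⁴) · ((x⁵)⁻⁶)) / ((x⁻¹)⁻²)) · ((x²)⁻²)    [power of a power]
= (((z⁻³⁰ · y⁻²⁴) · x⁻³⁰) / ((x⁻¹)⁻²)) · ((x²)⁻²)    [power of a power]
= (((z⁻³⁰ · y⁻²⁴) · x⁻³⁰) / x²) · ((x²)⁻²)    [power of a power]
= (((z⁻³⁰ · y⁻²⁴) · x⁻³⁰) / x²) · x⁻⁴    [power of a power]
= x⁻³⁶y⁻²⁴z⁻³⁰    [quotient of powers; product of powers]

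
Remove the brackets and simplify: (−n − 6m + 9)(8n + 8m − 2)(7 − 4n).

(−n − 6m + 9)(8n + 8m − 2)(7 − 4n)
= (−8n^2 − 8mn + 2n − 48mn − 48m^2 + 12m + 72n + 72m − 18)(7 − 4n)    [distributive law]
= (−8n^2 − 56mn + 74n − 48m^2 + 84m − 18)(7 − 4n)    [combine like terms]
= −56n^2 + 32n^3 − 392mn + 224mn^2 + 518n − 296n^2 − 336m^2 + 192m^2n + 588m − 336mn − 126 + 72n    [distributive law]
= −352n^2 + 32n^3 − 728mn + 224mn^2 + 590n − 336m^2 + 192m^2n + 588m − 126    [combine like terms]

−352n^2 + 32n^3 − 728mn + 224mn^2 + 590n − 336m^2 + 192m^2n + 588m − 126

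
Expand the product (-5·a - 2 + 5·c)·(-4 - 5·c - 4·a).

(-5·a - 2 + 5·c)·(-4 - 5·c - 4·a)
= 20·a + 25·a·c + 20·a^2 + 8 + 10·c + 8·a - 20·c - 25·c^2 - 20·a·c    [distributive law]
= 28·a + 5·a·c + 20·a^2 + 8 - 10·c - 25·c^2    [combine like terms]

28·a + 5·a·c + 20·a^2 + 8 - 10·c - 25·c^2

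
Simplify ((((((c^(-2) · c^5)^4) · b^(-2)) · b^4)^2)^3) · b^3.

((((((c^(-2) · c^5)^4) · b^(-2)) · b^4)^2)^3) · b^3
= (((((c^(-2) · c^5)^4) · b^(-2)) · b^4)^6) · b^3    [power of a power]
= (((((c^(-2) · c^5)^4) · b^(-2))^6) · ((b^4)^6)) · b^3    [power of a product]
= (((((c^(-2) · c^5)^4)^6) · ((b^(-2))^6)) · ((b^4)^6)) · b^3    [power of a product]
= ((((c^(-2) · c^5)^24) · ((b^(-2))^6)) · ((b^4)^6)) · b^3    [power of a power]
= (((((c^(-2))^24) · ((c^5)^24)) · ((b^(-2))^6)) · ((b^4)^6)) · b^3    [power of a product]
= (((c^(-48) · ((c^5)^24)) · ((b^(-2))^6)) · ((b^4)^6)) · b^3    [power of a power]
= (((c^(-48) · c^120) · ((b^(-2))^6)) · ((b^4)^6)) · b^3    [power of a power]
= ((c^72 · ((b^(-2))^6)) · ((b^4)^6)) · b^3    [product of powers]
= ((c^72 · b^(-12)) · ((b^4)^6)) · b^3    [power of a power]
= ((c^72 · b^(-12)) · b^24) · b^3    [power of a power]
= b^15c^72    [product of powers]

b^15c^72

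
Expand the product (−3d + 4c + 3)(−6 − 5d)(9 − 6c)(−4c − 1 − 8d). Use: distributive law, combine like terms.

954cd + 1269d − 351d^2 − 480c^2d + 1134cd^2 − 1080d^3 − 600c^2d^2 + 720cd^3 + 288c^2 + 756c − 576c^3 − 480c^3d + 162

(−3d + 4c + 3)(−6 − 5d)(9 − 6c)(−4c − 1 − 8d)
= (18d + 15d^2 − 24c − 20cd − 18 − 15d)(9 − 6c)(−4c − 1 − 8d)    [distributive law]
= (3d + 15d^2 − 24c − 20cd − 18)(9 − 6c)(−4c − 1 − 8d)    [combine like terms]
= (27d − 18cd + 135d^2 − 90cd^2 − 216c + 144c^2 − 180cd + 120c^2d − 162 + 108c)(−4c − 1 − 8d)    [distributive law]
= (27d − 198cd + 135d^2 − 90cd^2 − 108c + 144c^2 + 120c^2d − 162)(−4c − 1 − 8d)    [combine like terms]
= −108cd − 27d − 216d^2 + 792c^2d + 198cd + 1584cd^2 − 540cd^2 − 135d^2 − 1080d^3 + 360c^2d^2 + 90cd^2 + 720cd^3 + 432c^2 + 108c + 864cd − 576c^3 − 144c^2 − 1152c^2d − 480c^3d − 120c^2d − 960c^2d^2 + 648c + 162 + 1296d    [distributive law]
= 954cd + 1269d − 351d^2 − 480c^2d + 1134cd^2 − 1080d^3 − 600c^2d^2 + 720cd^3 + 288c^2 + 756c − 576c^3 − 480c^3d + 162    [combine like terms]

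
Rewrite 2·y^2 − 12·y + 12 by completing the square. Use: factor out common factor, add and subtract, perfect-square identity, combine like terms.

2(y − 3)^2 − 6

2·y^2 − 12·y + 12
= 2(y^2 − 6·y) + 12    [factor out 2 from the y-terms]
= 2(y^2 − 6·y + 9 − 9) + 12    [add and subtract 9 inside the bracket]
= 2(y − 3)^2 − 18 + 12    [perfect-square identity]
= 2(y − 3)^2 − 6    [combine constants]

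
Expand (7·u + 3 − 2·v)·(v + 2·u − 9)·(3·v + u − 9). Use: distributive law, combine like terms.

(7·u + 3 − 2·v)·(v + 2·u − 9)·(3·v + u − 9)
= (7·u·v + 14·u^2 − 63·u + 3·v + 6·u − 27 − 2·v^2 − 4·u·v + 18·v)·(3·v + u − 9)    [distributive law]
= (3·u·v + 14·u^2 − 57·u + 21·v − 27 − 2·v^2)·(3·v + u − 9)    [combine like terms]
= 9·u·v^2 + 3·u^2·v − 27·u·v + 42·u^2·v + 14·u^3 − 126·u^2 − 171·u·v − 57·u^2 + 513·u + 63·v^2 + 21·u·v − 189·v − 81·v − 27·u + 243 − 6·v^3 − 2·u·v^2 + 18·v^2    [distributive law]
= 7·u·v^2 + 45·u^2·v − 177·u·v + 14·u^3 − 183·u^2 + 486·u + 81·v^2 − 270·v + 243 − 6·v^3    [combine like terms]

7·u·v^2 + 45·u^2·v − 177·u·v + 14·u^3 − 183·u^2 + 486·u + 81·v^2 − 270·v + 243 − 6·v^3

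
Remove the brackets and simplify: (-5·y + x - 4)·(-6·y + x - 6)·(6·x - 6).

(-5·y + x - 4)·(-6·y + x - 6)·(6·x - 6)
= (30·y^2 - 5·x·y + 30·y - 6·x·y + x^2 - 6·x + 24·y - 4·x + 24)·(6·x - 6)    [distributive law]
= (30·y^2 - 11·x·y + 54·y + x^2 - 10·x + 24)·(6·x - 6)    [combine like terms]
= 180·x·y^2 - 180·y^2 - 66·x^2·y + 66·x·y + 324·x·y - 324·y + 6·x^3 - 6·x^2 - 60·x^2 + 60·x + 144·x - 144    [distributive law]
= 180·x·y^2 - 180·y^2 - 66·x^2·y + 390·x·y - 324·y + 6·x^3 - 66·x^2 + 204·x - 144    [combine like terms]

180·x·y^2 - 180·y^2 - 66·x^2·y + 390·x·y - 324·y + 6·x^3 - 66·x^2 + 204·x - 144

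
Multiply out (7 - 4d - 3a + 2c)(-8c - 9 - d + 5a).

-74c - 63 + 29d + 62a + 30cd + 4d^2 - 17ad + 34ac - 15a^2 - 16c^2

(7 - 4d - 3a + 2c)(-8c - 9 - d + 5a)
= -56c - 63 - 7d + 35a + 32cd + 36d + 4d^2 - 20ad + 24ac + 27a + 3ad - 15a^2 - 16c^2 - 18c - 2cd + 10ac    [distributive law]
= -74c - 63 + 29d + 62a + 30cd + 4d^2 - 17ad + 34ac - 15a^2 - 16c^2    [combine like terms]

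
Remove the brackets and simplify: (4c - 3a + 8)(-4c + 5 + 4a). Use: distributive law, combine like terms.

(4c - 3a + 8)(-4c + 5 + 4a)
= -16c^2 + 20c + 16ac + 12ac - 15a - 12a^2 - 32c + 40 + 32a    [distributive law]
= -16c^2 - 12c + 28ac + 17a - 12a^2 + 40    [combine like terms]

-16c^2 - 12c + 28ac + 17a - 12a^2 + 40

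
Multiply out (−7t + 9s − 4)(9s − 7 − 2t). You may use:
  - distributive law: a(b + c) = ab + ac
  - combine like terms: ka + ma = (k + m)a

−81st + 57t + 14t^2 + 81s^2 − 99s + 28

(−7t + 9s − 4)(9s − 7 − 2t)
= −63st + 49t + 14t^2 + 81s^2 − 63s − 18st − 36s + 28 + 8t    [distributive law]
= −81st + 57t + 14t^2 + 81s^2 − 99s + 28    [combine like terms]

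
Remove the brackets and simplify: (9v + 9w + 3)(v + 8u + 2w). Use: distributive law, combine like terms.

9v² + 72uv + 27vw + 72uw + 18w² + 3v + 24u + 6w

(9v + 9w + 3)(v + 8u + 2w)
= 9v² + 72uv + 18vw + 9vw + 72uw + 18w² + 3v + 24u + 6w    [distributive law]
= 9v² + 72uv + 27vw + 72uw + 18w² + 3v + 24u + 6w    [combine like terms]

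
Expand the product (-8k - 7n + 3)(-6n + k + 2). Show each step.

(-8k - 7n + 3)(-6n + k + 2)
= 48kn - 8k^2 - 16k + 42n^2 - 7kn - 14n - 18n + 3k + 6    [distributive law]
= 41kn - 8k^2 - 13k + 42n^2 - 32n + 6    [combine like terms]

41kn - 8k^2 - 13k + 42n^2 - 32n + 6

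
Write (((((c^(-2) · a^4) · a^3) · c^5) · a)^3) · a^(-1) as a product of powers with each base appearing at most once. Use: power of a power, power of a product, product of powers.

(((((c^(-2) · a^4) · a^3) · c^5) · a)^3) · a^(-1)
= (((((c^(-2) · a^4) · a^3) · c^5)^3) · (a^3)) · a^(-1)    [power of a product]
= (((((c^(-2) · a^4) · a^3)^3) · ((c^5)^3)) · (a^3)) · a^(-1)    [power of a product]
= (((((c^(-2) · a^4)^3) · ((a^3)^3)) · ((c^5)^3)) · (a^3)) · a^(-1)    [power of a product]
= ((((((c^(-2))^3) · ((a^4)^3)) · ((a^3)^3)) · ((c^5)^3)) · (a^3)) · a^(-1)    [power of a product]
= ((((c^(-6) · ((a^4)^3)) · ((a^3)^3)) · ((c^5)^3)) · (a^3)) · a^(-1)    [power of a power]
= ((((c^(-6) · a^12) · ((a^3)^3)) · ((c^5)^3)) · (a^3)) · a^(-1)    [power of a power]
= ((((c^(-6) · a^12) · a^9) · ((c^5)^3)) · (a^3)) · a^(-1)    [power of a power]
= ((((c^(-6) · a^12) · a^9) · c^15) · (a^3)) · a^(-1)    [power of a power]
= a^23c^9    [product of powers]

a^23c^9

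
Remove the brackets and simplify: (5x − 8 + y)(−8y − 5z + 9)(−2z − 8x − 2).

120xyz + 320x²y − 504xy + 50xz² + 200x²z − 360xz − 360x² + 486x − 136yz − 146y − 80z² + 64z + 144 + 16y²z + 64xy² + 16y² + 10yz²

(5x − 8 + y)(−8y − 5z + 9)(−2z − 8x − 2)
= (−40xy − 25xz + 45x + 64y + 40z − 72 − 8y² − 5yz + 9y)(−2z − 8x − 2)    [distributive law]
= (−40xy − 25xz + 45x + 73y + 40z − 72 − 8y² − 5yz)(−2z − 8x − 2)    [combine like terms]
= 80xyz + 320x²y + 80xy + 50xz² + 200x²z + 50xz − 90xz − 360x² − 90x − 146yz − 584xy − 146y − 80z² − 320xz − 80z + 144z + 576x + 144 + 16y²z + 64xy² + 16y² + 10yz² + 40xyz + 10yz    [distributive law]
= 120xyz + 320x²y − 504xy + 50xz² + 200x²z − 360xz − 360x² + 486x − 136yz − 146y − 80z² + 64z + 144 + 16y²z + 64xy² + 16y² + 10yz²    [combine like terms]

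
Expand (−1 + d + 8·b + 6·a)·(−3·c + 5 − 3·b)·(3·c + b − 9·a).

(−1 + d + 8·b + 6·a)·(−3·c + 5 − 3·b)·(3·c + b − 9·a)
= (3·c − 5 + 3·b − 3·c·d + 5·d − 3·b·d − 24·b·c + 40·b − 24·b^2 − 18·a·c + 30·a − 18·a·b)·(3·c + b − 9·a)    [distributive law]
= (3·c − 5 + 43·b − 3·c·d + 5·d − 3·b·d − 24·b·c − 24·b^2 − 18·a·c + 30·a − 18·a·b)·(3·c + b − 9·a)    [combine like terms]
= 9·c^2 + 3·b·c − 27·a·c − 15·c − 5·b + 45·a + 129·b·c + 43·b^2 − 387·a·b − 9·c^2·d − 3·b·c·d + 27·a·c·d + 15·c·d + 5·b·d − 45·a·d − 9·b·c·d − 3·b^2·d + 27·a·b·d − 72·b·c^2 − 24·b^2·c + 216·a·b·c − 72·b^2·c − 24·b^3 + 216·a·b^2 − 54·a·c^2 − 18·a·b·c + 162·a^2·c + 90·a·c + 30·a·b − 270·a^2 − 54·a·b·c − 18·a·b^2 + 162·a^2·b    [distributive law]
= 9·c^2 + 132·b·c + 63·a·c − 15·c − 5·b + 45·a + 43·b^2 − 357·a·b − 9·c^2·d − 12·b·c·d + 27·a·c·d + 15·c·d + 5·b·d − 45·a·d − 3·b^2·d + 27·a·b·d − 72·b·c^2 − 96·b^2·c + 144·a·b·c − 24·b^3 + 198·a·b^2 − 54·a·c^2 + 162·a^2·c − 270·a^2 + 162·a^2·b    [combine like terms]

9·c^2 + 132·b·c + 63·a·c − 15·c − 5·b + 45·a + 43·b^2 − 357·a·b − 9·c^2·d − 12·b·c·d + 27·a·c·d + 15·c·d + 5·b·d − 45·a·d − 3·b^2·d + 27·a·b·d − 72·b·c^2 − 96·b^2·c + 144·a·b·c − 24·b^3 + 198·a·b^2 − 54·a·c^2 + 162·a^2·c − 270·a^2 + 162·a^2·b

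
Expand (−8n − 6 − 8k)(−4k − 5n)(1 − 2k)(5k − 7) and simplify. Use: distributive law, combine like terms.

1068k^2n + 66kn − 720k^3n + 760kn^2 − 280n^2 − 400k^2n^2 + 232k^2 − 168k + 368k^3 − 210n − 320k^4

(−8n − 6 − 8k)(−4k − 5n)(1 − 2k)(5k − 7)
= (32kn + 40n^2 + 24k + 30n + 32k^2 + 40kn)(1 − 2k)(5k − 7)    [distributive law]
= (72kn + 40n^2 + 24k + 30n + 32k^2)(1 − 2k)(5k − 7)    [combine like terms]
= (72kn − 144k^2n + 40n^2 − 80kn^2 + 24k − 48k^2 + 30n − 60kn + 32k^2 − 64k^3)(5k − 7)    [distributive law]
= (12kn − 144k^2n + 40n^2 − 80kn^2 + 24k − 16k^2 + 30n − 64k^3)(5k − 7)    [combine like terms]
= 60k^2n − 84kn − 720k^3n + 1008k^2n + 200kn^2 − 280n^2 − 400k^2n^2 + 560kn^2 + 120k^2 − 168k − 80k^3 + 112k^2 + 150kn − 210n − 320k^4 + 448k^3    [distributive law]
= 1068k^2n + 66kn − 720k^3n + 760kn^2 − 280n^2 − 400k^2n^2 + 232k^2 − 168k + 368k^3 − 210n − 320k^4    [combine like terms]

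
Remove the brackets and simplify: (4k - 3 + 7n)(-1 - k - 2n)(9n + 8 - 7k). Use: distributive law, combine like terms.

-122kn - 29k - 25k² + 69k²n + 28k³ - 37kn² + 19n + 24 - 121n² - 126n³

(4k - 3 + 7n)(-1 - k - 2n)(9n + 8 - 7k)
= (-4k - 4k² - 8kn + 3 + 3k + 6n - 7n - 7kn - 14n²)(9n + 8 - 7k)    [distributive law]
= (-k - 4k² - 15kn + 3 - n - 14n²)(9n + 8 - 7k)    [combine like terms]
= -9kn - 8k + 7k² - 36k²n - 32k² + 28k³ - 135kn² - 120kn + 105k²n + 27n + 24 - 21k - 9n² - 8n + 7kn - 126n³ - 112n² + 98kn²    [distributive law]
= -122kn - 29k - 25k² + 69k²n + 28k³ - 37kn² + 19n + 24 - 121n² - 126n³    [combine like terms]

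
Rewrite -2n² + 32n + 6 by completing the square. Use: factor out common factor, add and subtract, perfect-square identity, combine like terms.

-2n² + 32n + 6
= -2(n² - 16n) + 6    [factor out -2 from the n-terms]
= -2(n² - 16n + 64 - 64) + 6    [add and subtract 64 inside the bracket]
= -2(n - 8)² + 128 + 6    [perfect-square identity]
= -2(n - 8)² + 134    [combine constants]

-2(n - 8)² + 134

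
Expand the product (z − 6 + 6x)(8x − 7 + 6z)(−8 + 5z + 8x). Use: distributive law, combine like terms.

(z − 6 + 6x)(8x − 7 + 6z)(−8 + 5z + 8x)
= (8xz − 7z + 6z^2 − 48x + 42 − 36z + 48x^2 − 42x + 36xz)(−8 + 5z + 8x)    [distributive law]
= (44xz − 43z + 6z^2 − 90x + 42 + 48x^2)(−8 + 5z + 8x)    [combine like terms]
= −352xz + 220xz^2 + 352x^2z + 344z − 215z^2 − 344xz − 48z^2 + 30z^3 + 48xz^2 + 720x − 450xz − 720x^2 − 336 + 210z + 336x − 384x^2 + 240x^2z + 384x^3    [distributive law]
= −1146xz + 268xz^2 + 592x^2z + 554z − 263z^2 + 30z^3 + 1056x − 1104x^2 − 336 + 384x^3    [combine like terms]

−1146xz + 268xz^2 + 592x^2z + 554z − 263z^2 + 30z^3 + 1056x − 1104x^2 − 336 + 384x^3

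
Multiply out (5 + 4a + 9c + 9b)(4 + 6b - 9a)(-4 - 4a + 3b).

-80 + 36a - 204b - 123ab - 18b^2 + 260a^2 + 120a^2b - 387ab^2 + 144a^3 - 144c + 180ac - 108bc - 459abc + 162b^2c + 324a^2c + 162b^3

(5 + 4a + 9c + 9b)(4 + 6b - 9a)(-4 - 4a + 3b)
= (20 + 30b - 45a + 16a + 24ab - 36a^2 + 36c + 54bc - 81ac + 36b + 54b^2 - 81ab)(-4 - 4a + 3b)    [distributive law]
= (20 + 66b - 29a - 57ab - 36a^2 + 36c + 54bc - 81ac + 54b^2)(-4 - 4a + 3b)    [combine like terms]
= -80 - 80a + 60b - 264b - 264ab + 198b^2 + 116a + 116a^2 - 87ab + 228ab + 228a^2b - 171ab^2 + 144a^2 + 144a^3 - 108a^2b - 144c - 144ac + 108bc - 216bc - 216abc + 162b^2c + 324ac + 324a^2c - 243abc - 216b^2 - 216ab^2 + 162b^3    [distributive law]
= -80 + 36a - 204b - 123ab - 18b^2 + 260a^2 + 120a^2b - 387ab^2 + 144a^3 - 144c + 180ac - 108bc - 459abc + 162b^2c + 324a^2c + 162b^3    [combine like terms]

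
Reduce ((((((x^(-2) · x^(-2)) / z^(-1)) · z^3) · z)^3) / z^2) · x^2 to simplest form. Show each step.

x^(-10)z^13

((((((x^(-2) · x^(-2)) / z^(-1)) · z^3) · z)^3) / z^2) · x^2
= ((((((x^(-2) · x^(-2)) / z^(-1)) · z^3)^3) · (z^3)) / z^2) · x^2    [power of a product]
= ((((((x^(-2) · x^(-2)) / z^(-1))^3) · ((z^3)^3)) · (z^3)) / z^2) · x^2    [power of a product]
= ((((((x^(-2) · x^(-2))^3) / ((z^(-1))^3)) · ((z^3)^3)) · (z^3)) / z^2) · x^2    [power of a quotient]
= (((((((x^(-2))^3) · ((x^(-2))^3)) / ((z^(-1))^3)) · ((z^3)^3)) · (z^3)) / z^2) · x^2    [power of a product]
= (((((x^(-6) · ((x^(-2))^3)) / ((z^(-1))^3)) · ((z^3)^3)) · (z^3)) / z^2) · x^2    [power of a power]
= (((((x^(-6) · x^(-6)) / ((z^(-1))^3)) · ((z^3)^3)) · (z^3)) / z^2) · x^2    [power of a power]
= ((((x^(-12) / ((z^(-1))^3)) · ((z^3)^3)) · (z^3)) / z^2) · x^2    [product of powers]
= ((((x^(-12) / z^(-3)) · ((z^3)^3)) · (z^3)) / z^2) · x^2    [power of a power]
= ((((x^(-12) / z^(-3)) · z^9) · (z^3)) / z^2) · x^2    [power of a power]
= x^(-10)z^13    [quotient of powers; product of powers]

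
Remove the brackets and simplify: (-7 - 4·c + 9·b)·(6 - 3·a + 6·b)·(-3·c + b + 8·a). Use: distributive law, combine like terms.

(-7 - 4·c + 9·b)·(6 - 3·a + 6·b)·(-3·c + b + 8·a)
= (-42 + 21·a - 42·b - 24·c + 12·a·c - 24·b·c + 54·b - 27·a·b + 54·b^2)·(-3·c + b + 8·a)    [distributive law]
= (-42 + 21·a + 12·b - 24·c + 12·a·c - 24·b·c - 27·a·b + 54·b^2)·(-3·c + b + 8·a)    [combine like terms]
= 126·c - 42·b - 336·a - 63·a·c + 21·a·b + 168·a^2 - 36·b·c + 12·b^2 + 96·a·b + 72·c^2 - 24·b·c - 192·a·c - 36·a·c^2 + 12·a·b·c + 96·a^2·c + 72·b·c^2 - 24·b^2·c - 192·a·b·c + 81·a·b·c - 27·a·b^2 - 216·a^2·b - 162·b^2·c + 54·b^3 + 432·a·b^2    [distributive law]
= 126·c - 42·b - 336·a - 255·a·c + 117·a·b + 168·a^2 - 60·b·c + 12·b^2 + 72·c^2 - 36·a·c^2 - 99·a·b·c + 96·a^2·c + 72·b·c^2 - 186·b^2·c + 405·a·b^2 - 216·a^2·b + 54·b^3    [combine like terms]

126·c - 42·b - 336·a - 255·a·c + 117·a·b + 168·a^2 - 60·b·c + 12·b^2 + 72·c^2 - 36·a·c^2 - 99·a·b·c + 96·a^2·c + 72·b·c^2 - 186·b^2·c + 405·a·b^2 - 216·a^2·b + 54·b^3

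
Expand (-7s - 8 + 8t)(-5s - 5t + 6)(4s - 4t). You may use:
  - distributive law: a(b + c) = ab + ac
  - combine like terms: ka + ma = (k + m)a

(-7s - 8 + 8t)(-5s - 5t + 6)(4s - 4t)
= (35s^2 + 35st - 42s + 40s + 40t - 48 - 40st - 40t^2 + 48t)(4s - 4t)    [distributive law]
= (35s^2 - 5st - 2s + 88t - 48 - 40t^2)(4s - 4t)    [combine like terms]
= 140s^3 - 140s^2t - 20s^2t + 20st^2 - 8s^2 + 8st + 352st - 352t^2 - 192s + 192t - 160st^2 + 160t^3    [distributive law]
= 140s^3 - 160s^2t - 140st^2 - 8s^2 + 360st - 352t^2 - 192s + 192t + 160t^3    [combine like terms]

140s^3 - 160s^2t - 140st^2 - 8s^2 + 360st - 352t^2 - 192s + 192t + 160t^3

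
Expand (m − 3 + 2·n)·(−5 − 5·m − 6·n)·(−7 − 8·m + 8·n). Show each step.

−190·m − 45·m² + 128·m·n + 40·m³ + 88·m²·n − 32·m·n² − 105 + 64·n + 148·n² − 96·n³

(m − 3 + 2·n)·(−5 − 5·m − 6·n)·(−7 − 8·m + 8·n)
= (−5·m − 5·m² − 6·m·n + 15 + 15·m + 18·n − 10·n − 10·m·n − 12·n²)·(−7 − 8·m + 8·n)    [distributive law]
= (10·m − 5·m² − 16·m·n + 15 + 8·n − 12·n²)·(−7 − 8·m + 8·n)    [combine like terms]
= −70·m − 80·m² + 80·m·n + 35·m² + 40·m³ − 40·m²·n + 112·m·n + 128·m²·n − 128·m·n² − 105 − 120·m + 120·n − 56·n − 64·m·n + 64·n² + 84·n² + 96·m·n² − 96·n³    [distributive law]
= −190·m − 45·m² + 128·m·n + 40·m³ + 88·m²·n − 32·m·n² − 105 + 64·n + 148·n² − 96·n³    [combine like terms]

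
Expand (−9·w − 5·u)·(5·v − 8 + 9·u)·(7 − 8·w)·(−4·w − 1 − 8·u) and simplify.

(−9·w − 5·u)·(5·v − 8 + 9·u)·(7 − 8·w)·(−4·w − 1 − 8·u)
= (−45·v·w + 72·w − 81·u·w − 25·u·v + 40·u − 45·u^2)·(7 − 8·w)·(−4·w − 1 − 8·u)    [distributive law]
= (−315·v·w + 360·v·w^2 + 504·w − 576·w^2 − 567·u·w + 648·u·w^2 − 175·u·v + 200·u·v·w + 280·u − 320·u·w − 315·u^2 + 360·u^2·w)·(−4·w − 1 − 8·u)    [distributive law]
= (−315·v·w + 360·v·w^2 + 504·w − 576·w^2 − 887·u·w + 648·u·w^2 − 175·u·v + 200·u·v·w + 280·u − 315·u^2 + 360·u^2·w)·(−4·w − 1 − 8·u)    [combine like terms]
= 1260·v·w^2 + 315·v·w + 2520·u·v·w − 1440·v·w^3 − 360·v·w^2 − 2880·u·v·w^2 − 2016·w^2 − 504·w − 4032·u·w + 2304·w^3 + 576·w^2 + 4608·u·w^2 + 3548·u·w^2 + 887·u·w + 7096·u^2·w − 2592·u·w^3 − 648·u·w^2 − 5184·u^2·w^2 + 700·u·v·w + 175·u·v + 1400·u^2·v − 800·u·v·w^2 − 200·u·v·w − 1600·u^2·v·w − 1120·u·w − 280·u − 2240·u^2 + 1260·u^2·w + 315·u^2 + 2520·u^3 − 1440·u^2·w^2 − 360·u^2·w − 2880·u^3·w    [distributive law]
= 900·v·w^2 + 315·v·w + 3020·u·v·w − 1440·v·w^3 − 3680·u·v·w^2 − 1440·w^2 − 504·w − 4265·u·w + 2304·w^3 + 7508·u·w^2 + 7996·u^2·w − 2592·u·w^3 − 6624·u^2·w^2 + 175·u·v + 1400·u^2·v − 1600·u^2·v·w − 280·u − 1925·u^2 + 2520·u^3 − 2880·u^3·w    [combine like terms]

900·v·w^2 + 315·v·w + 3020·u·v·w − 1440·v·w^3 − 3680·u·v·w^2 − 1440·w^2 − 504·w − 4265·u·w + 2304·w^3 + 7508·u·w^2 + 7996·u^2·w − 2592·u·w^3 − 6624·u^2·w^2 + 175·u·v + 1400·u^2·v − 1600·u^2·v·w − 280·u − 1925·u^2 + 2520·u^3 − 2880·u^3·w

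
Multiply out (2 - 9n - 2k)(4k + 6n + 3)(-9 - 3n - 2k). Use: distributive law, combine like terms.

(2 - 9n - 2k)(4k + 6n + 3)(-9 - 3n - 2k)
= (8k + 12n + 6 - 36kn - 54n^2 - 27n - 8k^2 - 12kn - 6k)(-9 - 3n - 2k)    [distributive law]
= (2k - 15n + 6 - 48kn - 54n^2 - 8k^2)(-9 - 3n - 2k)    [combine like terms]
= -18k - 6kn - 4k^2 + 135n + 45n^2 + 30kn - 54 - 18n - 12k + 432kn + 144kn^2 + 96k^2n + 486n^2 + 162n^3 + 108kn^2 + 72k^2 + 24k^2n + 16k^3    [distributive law]
= -30k + 456kn + 68k^2 + 117n + 531n^2 - 54 + 252kn^2 + 120k^2n + 162n^3 + 16k^3    [combine like terms]

-30k + 456kn + 68k^2 + 117n + 531n^2 - 54 + 252kn^2 + 120k^2n + 162n^3 + 16k^3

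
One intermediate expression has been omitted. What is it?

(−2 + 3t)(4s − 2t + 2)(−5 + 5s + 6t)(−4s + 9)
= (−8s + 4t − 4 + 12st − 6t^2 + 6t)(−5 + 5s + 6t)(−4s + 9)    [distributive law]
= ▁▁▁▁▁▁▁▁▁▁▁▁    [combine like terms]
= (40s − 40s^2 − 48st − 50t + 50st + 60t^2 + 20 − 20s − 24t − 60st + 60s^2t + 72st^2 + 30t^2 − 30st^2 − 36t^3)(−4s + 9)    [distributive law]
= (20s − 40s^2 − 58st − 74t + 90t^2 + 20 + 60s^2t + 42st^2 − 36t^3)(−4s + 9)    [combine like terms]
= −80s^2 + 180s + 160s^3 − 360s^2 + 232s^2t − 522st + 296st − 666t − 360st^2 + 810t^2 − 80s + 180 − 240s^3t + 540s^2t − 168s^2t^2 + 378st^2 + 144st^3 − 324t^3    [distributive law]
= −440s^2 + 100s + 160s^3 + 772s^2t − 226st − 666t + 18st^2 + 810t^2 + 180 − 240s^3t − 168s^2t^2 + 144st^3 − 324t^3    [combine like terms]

By combine like terms:

(−8s + 10t − 4 + 12st − 6t^2)(−5 + 5s + 6t)(−4s + 9)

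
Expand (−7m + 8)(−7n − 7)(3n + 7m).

147mn^2 + 343m^2n − 245mn + 343m^2 − 168n^2 − 168n − 392m

(−7m + 8)(−7n − 7)(3n + 7m)
= (49mn + 49m − 56n − 56)(3n + 7m)    [distributive law]
= 147mn^2 + 343m^2n + 147mn + 343m^2 − 168n^2 − 392mn − 168n − 392m    [distributive law]
= 147mn^2 + 343m^2n − 245mn + 343m^2 − 168n^2 − 168n − 392m    [combine like terms]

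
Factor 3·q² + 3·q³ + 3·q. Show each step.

3·q(q + q² + 1)

3·q² + 3·q³ + 3·q
= 3(q² + q³ + q)    [factor out 3]
= 3·q(q + q² + 1)    [factor out q]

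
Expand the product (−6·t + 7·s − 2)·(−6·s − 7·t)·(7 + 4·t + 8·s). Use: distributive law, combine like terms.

(−6·t + 7·s − 2)·(−6·s − 7·t)·(7 + 4·t + 8·s)
= (36·s·t + 42·t^2 − 42·s^2 − 49·s·t + 12·s + 14·t)·(7 + 4·t + 8·s)    [distributive law]
= (−13·s·t + 42·t^2 − 42·s^2 + 12·s + 14·t)·(7 + 4·t + 8·s)    [combine like terms]
= −91·s·t − 52·s·t^2 − 104·s^2·t + 294·t^2 + 168·t^3 + 336·s·t^2 − 294·s^2 − 168·s^2·t − 336·s^3 + 84·s + 48·s·t + 96·s^2 + 98·t + 56·t^2 + 112·s·t    [distributive law]
= 69·s·t + 284·s·t^2 − 272·s^2·t + 350·t^2 + 168·t^3 − 198·s^2 − 336·s^3 + 84·s + 98·t    [combine like terms]

69·s·t + 284·s·t^2 − 272·s^2·t + 350·t^2 + 168·t^3 − 198·s^2 − 336·s^3 + 84·s + 98·t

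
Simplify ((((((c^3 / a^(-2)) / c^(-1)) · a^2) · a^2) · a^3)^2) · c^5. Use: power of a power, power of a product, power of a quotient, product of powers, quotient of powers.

((((((c^3 / a^(-2)) / c^(-1)) · a^2) · a^2) · a^3)^2) · c^5
= ((((((c^3 / a^(-2)) / c^(-1)) · a^2) · a^2)^2) · ((a^3)^2)) · c^5    [power of a product]
= ((((((c^3 / a^(-2)) / c^(-1)) · a^2)^2) · ((a^2)^2)) · ((a^3)^2)) · c^5    [power of a product]
= ((((((c^3 / a^(-2)) / c^(-1))^2) · ((a^2)^2)) · ((a^2)^2)) · ((a^3)^2)) · c^5    [power of a product]
= ((((((c^3 / a^(-2))^2) / ((c^(-1))^2)) · ((a^2)^2)) · ((a^2)^2)) · ((a^3)^2)) · c^5    [power of a quotient]
= (((((((c^3)^2) / ((a^(-2))^2)) / ((c^(-1))^2)) · ((a^2)^2)) · ((a^2)^2)) · ((a^3)^2)) · c^5    [power of a quotient]
= (((((c^6 / ((a^(-2))^2)) / ((c^(-1))^2)) · ((a^2)^2)) · ((a^2)^2)) · ((a^3)^2)) · c^5    [power of a power]
= (((((c^6 / a^(-4)) / ((c^(-1))^2)) · ((a^2)^2)) · ((a^2)^2)) · ((a^3)^2)) · c^5    [power of a power]
= (((((c^6 / a^(-4)) / c^(-2)) · ((a^2)^2)) · ((a^2)^2)) · ((a^3)^2)) · c^5    [power of a power]
= (((((c^6 / a^(-4)) / c^(-2)) · a^4) · ((a^2)^2)) · ((a^3)^2)) · c^5    [power of a power]
= (((((c^6 / a^(-4)) / c^(-2)) · a^4) · a^4) · ((a^3)^2)) · c^5    [power of a power]
= (((((c^6 / a^(-4)) / c^(-2)) · a^4) · a^4) · a^6) · c^5    [power of a power]
= a^18c^13    [quotient of powers; product of powers]

a^18c^13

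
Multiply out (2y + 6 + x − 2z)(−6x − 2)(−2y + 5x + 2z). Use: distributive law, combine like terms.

24xy^2 − 48x^2y − 48xyz + 8y^2 + 56xy − 16yz − 190x^2 − 56xz + 24y − 60x − 24z − 30x^3 + 48x^2z + 24xz^2 + 8z^2

(2y + 6 + x − 2z)(−6x − 2)(−2y + 5x + 2z)
= (−12xy − 4y − 36x − 12 − 6x^2 − 2x + 12xz + 4z)(−2y + 5x + 2z)    [distributive law]
= (−12xy − 4y − 38x − 12 − 6x^2 + 12xz + 4z)(−2y + 5x + 2z)    [combine like terms]
= 24xy^2 − 60x^2y − 24xyz + 8y^2 − 20xy − 8yz + 76xy − 190x^2 − 76xz + 24y − 60x − 24z + 12x^2y − 30x^3 − 12x^2z − 24xyz + 60x^2z + 24xz^2 − 8yz + 20xz + 8z^2    [distributive law]
= 24xy^2 − 48x^2y − 48xyz + 8y^2 + 56xy − 16yz − 190x^2 − 56xz + 24y − 60x − 24z − 30x^3 + 48x^2z + 24xz^2 + 8z^2    [combine like terms]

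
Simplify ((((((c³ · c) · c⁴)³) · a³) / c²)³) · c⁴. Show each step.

((((((c³ · c) · c⁴)³) · a³) / c²)³) · c⁴
= ((((((c³ · c) · c⁴)³) · a³)³) / ((c²)³)) · c⁴    [power of a quotient]
= ((((((c³ · c) · c⁴)³)³) · ((a³)³)) / ((c²)³)) · c⁴    [power of a product]
= (((((c³ · c) · c⁴)⁹) · ((a³)³)) / ((c²)³)) · c⁴    [power of a power]
= (((((c³ · c)⁹) · ((c⁴)⁹)) · ((a³)³)) / ((c²)³)) · c⁴    [power of a product]
= ((((((c³)⁹) · (c⁹)) · ((c⁴)⁹)) · ((a³)³)) / ((c²)³)) · c⁴    [power of a product]
= ((((c²⁷ · (c⁹)) · ((c⁴)⁹)) · ((a³)³)) / ((c²)³)) · c⁴    [power of a power]
= (((c³⁶ · ((c⁴)⁹)) · ((a³)³)) / ((c²)³)) · c⁴    [product of powers]
= (((c³⁶ · c³⁶) · ((a³)³)) / ((c²)³)) · c⁴    [power of a power]
= ((c⁷² · ((a³)³)) / ((c²)³)) · c⁴    [product of powers]
= ((c⁷² · a⁹) / ((c²)³)) · c⁴    [power of a power]
= ((c⁷² · a⁹) / c⁶) · c⁴    [power of a power]
= a⁹·c⁷⁰    [quotient of powers; product of powers]

a⁹·c⁷⁰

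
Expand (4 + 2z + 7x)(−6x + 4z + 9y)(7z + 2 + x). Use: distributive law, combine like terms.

(4 + 2z + 7x)(−6x + 4z + 9y)(7z + 2 + x)
= (−24x + 16z + 36y − 12xz + 8z^2 + 18yz − 42x^2 + 28xz + 63xy)(7z + 2 + x)    [distributive law]
= (−24x + 16z + 36y + 16xz + 8z^2 + 18yz − 42x^2 + 63xy)(7z + 2 + x)    [combine like terms]
= −168xz − 48x − 24x^2 + 112z^2 + 32z + 16xz + 252yz + 72y + 36xy + 112xz^2 + 32xz + 16x^2z + 56z^3 + 16z^2 + 8xz^2 + 126yz^2 + 36yz + 18xyz − 294x^2z − 84x^2 − 42x^3 + 441xyz + 126xy + 63x^2y    [distributive law]
= −120xz − 48x − 108x^2 + 128z^2 + 32z + 288yz + 72y + 162xy + 120xz^2 − 278x^2z + 56z^3 + 126yz^2 + 459xyz − 42x^3 + 63x^2y    [combine like terms]

−120xz − 48x − 108x^2 + 128z^2 + 32z + 288yz + 72y + 162xy + 120xz^2 − 278x^2z + 56z^3 + 126yz^2 + 459xyz − 42x^3 + 63x^2y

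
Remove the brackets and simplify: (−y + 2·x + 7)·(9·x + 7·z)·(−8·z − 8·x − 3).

(−y + 2·x + 7)·(9·x + 7·z)·(−8·z − 8·x − 3)
= (−9·x·y − 7·y·z + 18·x^2 + 14·x·z + 63·x + 49·z)·(−8·z − 8·x − 3)    [distributive law]
= 72·x·y·z + 72·x^2·y + 27·x·y + 56·y·z^2 + 56·x·y·z + 21·y·z − 144·x^2·z − 144·x^3 − 54·x^2 − 112·x·z^2 − 112·x^2·z − 42·x·z − 504·x·z − 504·x^2 − 189·x − 392·z^2 − 392·x·z − 147·z    [distributive law]
= 128·x·y·z + 72·x^2·y + 27·x·y + 56·y·z^2 + 21·y·z − 256·x^2·z − 144·x^3 − 558·x^2 − 112·x·z^2 − 938·x·z − 189·x − 392·z^2 − 147·z    [combine like terms]

128·x·y·z + 72·x^2·y + 27·x·y + 56·y·z^2 + 21·y·z − 256·x^2·z − 144·x^3 − 558·x^2 − 112·x·z^2 − 938·x·z − 189·x − 392·z^2 − 147·z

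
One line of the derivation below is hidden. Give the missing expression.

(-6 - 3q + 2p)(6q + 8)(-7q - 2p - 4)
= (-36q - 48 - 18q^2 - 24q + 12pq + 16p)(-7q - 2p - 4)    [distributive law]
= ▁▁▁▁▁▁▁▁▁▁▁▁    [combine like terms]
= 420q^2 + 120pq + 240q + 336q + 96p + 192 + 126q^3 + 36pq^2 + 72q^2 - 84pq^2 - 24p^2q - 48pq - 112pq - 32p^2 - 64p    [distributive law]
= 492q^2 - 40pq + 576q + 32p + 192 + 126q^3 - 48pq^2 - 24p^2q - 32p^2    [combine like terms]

After combine like terms, the bracketed line is:

(-60q - 48 - 18q^2 + 12pq + 16p)(-7q - 2p - 4)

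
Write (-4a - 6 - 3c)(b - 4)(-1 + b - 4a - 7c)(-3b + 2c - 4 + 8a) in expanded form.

(-4a - 6 - 3c)(b - 4)(-1 + b - 4a - 7c)(-3b + 2c - 4 + 8a)
= (-4ab + 16a - 6b + 24 - 3bc + 12c)(-1 + b - 4a - 7c)(-3b + 2c - 4 + 8a)    [distributive law]
= (4ab - 4ab² + 16a²b + 28abc - 16a + 16ab - 64a² - 112ac + 6b - 6b² + 24ab + 42bc - 24 + 24b - 96a - 168c + 3bc - 3b²c + 12abc + 21bc² - 12c + 12bc - 48ac - 84c²)(-3b + 2c - 4 + 8a)    [distributive law]
= (44ab - 4ab² + 16a²b + 40abc - 112a - 64a² - 160ac + 30b - 6b² + 57bc - 24 - 180c - 3b²c + 21bc² - 84c²)(-3b + 2c - 4 + 8a)    [combine like terms]
= -132ab² + 88abc - 176ab + 352a²b + 12ab³ - 8ab²c + 16ab² - 32a²b² - 48a²b² + 32a²bc - 64a²b + 128a³b - 120ab²c + 80abc² - 160abc + 320a²bc + 336ab - 224ac + 448a - 896a² + 192a²b - 128a²c + 256a² - 512a³ + 480abc - 320ac² + 640ac - 1280a²c - 90b² + 60bc - 120b + 240ab + 18b³ - 12b²c + 24b² - 48ab² - 171b²c + 114bc² - 228bc + 456abc + 72b - 48c + 96 - 192a + 540bc - 360c² + 720c - 1440ac + 9b³c - 6b²c² + 12b²c - 24ab²c - 63b²c² + 42bc³ - 84bc² + 168abc² + 252bc² - 168c³ + 336c² - 672ac²    [distributive law]
= -164ab² + 864abc + 400ab + 480a²b + 12ab³ - 152ab²c - 80a²b² + 352a²bc + 128a³b + 248abc² - 1024ac + 256a - 640a² - 1408a²c - 512a³ - 992ac² - 66b² + 372bc - 48b + 18b³ - 171b²c + 282bc² + 672c + 96 - 24c² + 9b³c - 69b²c² + 42bc³ - 168c³    [combine like terms]

-164ab² + 864abc + 400ab + 480a²b + 12ab³ - 152ab²c - 80a²b² + 352a²bc + 128a³b + 248abc² - 1024ac + 256a - 640a² - 1408a²c - 512a³ - 992ac² - 66b² + 372bc - 48b + 18b³ - 171b²c + 282bc² + 672c + 96 - 24c² + 9b³c - 69b²c² + 42bc³ - 168c³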